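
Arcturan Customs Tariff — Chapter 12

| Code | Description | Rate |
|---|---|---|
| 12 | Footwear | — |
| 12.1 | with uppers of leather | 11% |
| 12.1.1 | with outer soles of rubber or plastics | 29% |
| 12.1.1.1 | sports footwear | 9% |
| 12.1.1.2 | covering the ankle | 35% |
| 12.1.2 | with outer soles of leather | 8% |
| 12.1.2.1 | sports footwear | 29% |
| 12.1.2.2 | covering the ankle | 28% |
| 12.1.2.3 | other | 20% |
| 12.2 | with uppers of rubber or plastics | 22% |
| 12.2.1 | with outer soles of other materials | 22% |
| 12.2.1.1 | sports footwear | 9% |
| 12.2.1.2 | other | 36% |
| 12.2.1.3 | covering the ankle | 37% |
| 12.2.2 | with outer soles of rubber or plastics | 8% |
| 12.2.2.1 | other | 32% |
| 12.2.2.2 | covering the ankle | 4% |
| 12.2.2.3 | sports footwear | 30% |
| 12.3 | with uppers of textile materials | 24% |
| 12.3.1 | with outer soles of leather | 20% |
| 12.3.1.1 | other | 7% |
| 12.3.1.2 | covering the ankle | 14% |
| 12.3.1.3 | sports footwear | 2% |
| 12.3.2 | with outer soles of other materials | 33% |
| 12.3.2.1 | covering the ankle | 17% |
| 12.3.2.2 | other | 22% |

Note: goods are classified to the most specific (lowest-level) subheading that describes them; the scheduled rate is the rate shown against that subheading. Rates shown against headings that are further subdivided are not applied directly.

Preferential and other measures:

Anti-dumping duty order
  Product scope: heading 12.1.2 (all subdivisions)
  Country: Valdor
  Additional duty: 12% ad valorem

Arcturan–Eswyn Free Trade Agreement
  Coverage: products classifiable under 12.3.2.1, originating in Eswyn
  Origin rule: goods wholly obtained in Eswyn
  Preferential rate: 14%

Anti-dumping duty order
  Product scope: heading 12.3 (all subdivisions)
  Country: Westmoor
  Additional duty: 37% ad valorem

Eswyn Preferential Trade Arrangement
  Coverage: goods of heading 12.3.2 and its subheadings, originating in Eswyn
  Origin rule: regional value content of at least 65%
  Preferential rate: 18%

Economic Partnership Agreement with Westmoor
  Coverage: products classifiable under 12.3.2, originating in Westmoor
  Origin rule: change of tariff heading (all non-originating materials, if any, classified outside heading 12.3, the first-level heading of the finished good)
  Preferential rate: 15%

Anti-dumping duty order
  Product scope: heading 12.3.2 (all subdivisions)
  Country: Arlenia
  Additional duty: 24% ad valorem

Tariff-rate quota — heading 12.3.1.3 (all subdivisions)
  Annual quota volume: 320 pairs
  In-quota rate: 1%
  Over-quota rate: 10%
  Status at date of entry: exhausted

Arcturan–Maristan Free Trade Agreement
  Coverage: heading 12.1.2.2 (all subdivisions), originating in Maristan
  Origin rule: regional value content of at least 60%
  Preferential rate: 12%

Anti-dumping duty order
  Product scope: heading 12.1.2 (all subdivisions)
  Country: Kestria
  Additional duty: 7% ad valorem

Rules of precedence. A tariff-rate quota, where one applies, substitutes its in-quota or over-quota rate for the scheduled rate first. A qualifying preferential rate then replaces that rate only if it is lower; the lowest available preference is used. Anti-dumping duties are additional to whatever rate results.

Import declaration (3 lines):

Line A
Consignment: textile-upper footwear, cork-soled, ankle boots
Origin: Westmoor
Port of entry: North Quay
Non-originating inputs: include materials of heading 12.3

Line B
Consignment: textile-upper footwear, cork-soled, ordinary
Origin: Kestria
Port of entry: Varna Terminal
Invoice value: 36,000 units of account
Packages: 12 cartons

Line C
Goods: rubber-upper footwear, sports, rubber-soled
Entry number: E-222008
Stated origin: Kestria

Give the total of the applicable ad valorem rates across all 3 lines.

Line A: textile-upper → 12.3; cork-soled → 12.3.2; ankle boots → 12.3.2.1. Scheduled 17%. Westmoor agreement on 12.3.2: CTH not met; anti-dumping (Westmoor, 12.3): +37%; total 17% + 37% = 54%. → 54%.
Line B: textile-upper → 12.3; cork-soled → 12.3.2; ordinary → 12.3.2.2. Scheduled 22%. No special measure applies. → 22%.
Line C: rubber-upper → 12.2; rubber-soled → 12.2.2; sports → 12.2.2.3. Scheduled 30%. No special measure applies. → 30%.
Sum: 54% + 22% + 30% = 106%.

106%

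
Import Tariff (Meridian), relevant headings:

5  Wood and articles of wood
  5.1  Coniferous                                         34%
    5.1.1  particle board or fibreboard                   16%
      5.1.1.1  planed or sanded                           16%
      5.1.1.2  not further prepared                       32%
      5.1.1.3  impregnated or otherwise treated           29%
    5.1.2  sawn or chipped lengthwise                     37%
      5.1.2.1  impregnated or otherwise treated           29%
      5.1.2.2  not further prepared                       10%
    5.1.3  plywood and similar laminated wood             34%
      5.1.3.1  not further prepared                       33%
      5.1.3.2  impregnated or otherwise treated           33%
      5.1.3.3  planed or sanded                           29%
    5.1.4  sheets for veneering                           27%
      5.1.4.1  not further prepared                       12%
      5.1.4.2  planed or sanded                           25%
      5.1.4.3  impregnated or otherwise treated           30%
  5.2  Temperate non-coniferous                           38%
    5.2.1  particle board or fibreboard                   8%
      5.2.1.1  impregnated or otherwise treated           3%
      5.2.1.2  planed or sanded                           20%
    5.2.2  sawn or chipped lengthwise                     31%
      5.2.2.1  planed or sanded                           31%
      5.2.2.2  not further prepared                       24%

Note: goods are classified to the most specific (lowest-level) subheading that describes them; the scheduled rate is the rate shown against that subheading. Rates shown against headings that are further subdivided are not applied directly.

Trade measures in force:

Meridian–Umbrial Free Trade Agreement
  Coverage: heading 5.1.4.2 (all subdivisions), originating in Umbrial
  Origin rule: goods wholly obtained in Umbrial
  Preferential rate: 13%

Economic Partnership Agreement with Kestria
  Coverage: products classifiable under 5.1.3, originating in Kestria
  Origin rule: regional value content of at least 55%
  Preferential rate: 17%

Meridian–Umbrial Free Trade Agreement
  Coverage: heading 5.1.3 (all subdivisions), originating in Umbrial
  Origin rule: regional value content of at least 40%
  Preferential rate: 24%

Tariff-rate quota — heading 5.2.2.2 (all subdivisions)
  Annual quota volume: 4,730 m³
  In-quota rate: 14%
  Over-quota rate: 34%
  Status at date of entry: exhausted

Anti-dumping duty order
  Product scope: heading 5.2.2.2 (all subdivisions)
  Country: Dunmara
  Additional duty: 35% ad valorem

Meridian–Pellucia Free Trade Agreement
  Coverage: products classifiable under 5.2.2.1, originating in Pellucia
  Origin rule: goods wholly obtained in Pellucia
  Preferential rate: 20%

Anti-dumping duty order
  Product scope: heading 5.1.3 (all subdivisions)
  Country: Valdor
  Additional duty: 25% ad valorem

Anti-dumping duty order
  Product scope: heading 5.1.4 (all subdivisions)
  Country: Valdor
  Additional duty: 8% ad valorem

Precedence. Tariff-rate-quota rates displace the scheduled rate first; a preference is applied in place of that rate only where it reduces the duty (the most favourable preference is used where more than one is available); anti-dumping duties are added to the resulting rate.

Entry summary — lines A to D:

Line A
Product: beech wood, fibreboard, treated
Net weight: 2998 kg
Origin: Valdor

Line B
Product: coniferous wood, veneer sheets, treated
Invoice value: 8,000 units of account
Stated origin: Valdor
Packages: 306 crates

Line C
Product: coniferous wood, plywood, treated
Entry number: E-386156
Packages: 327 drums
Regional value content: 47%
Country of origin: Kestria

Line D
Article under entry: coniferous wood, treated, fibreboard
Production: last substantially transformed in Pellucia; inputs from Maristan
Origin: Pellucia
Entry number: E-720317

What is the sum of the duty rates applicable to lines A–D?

Line A: beech → 5.2; fibreboard → 5.2.1; treated → 5.2.1.1. Scheduled 3%. No special measure applies. → 3%.
Line B: coniferous → 5.1; veneer sheets → 5.1.4; treated → 5.1.4.3. Scheduled 30%. anti-dumping (Valdor, 5.1.4): +8%; total 30% + 8% = 38%. → 38%.
Line C: coniferous → 5.1; plywood → 5.1.3; treated → 5.1.3.2. Scheduled 33%. Kestria agreement on 5.1.3: RVC < 55%. → 33%.
Line D: coniferous → 5.1; fibreboard → 5.1.1; treated → 5.1.1.3. Scheduled 29%. Pellucia agreement on 5.2.2.1: 5.1.1.3 not covered. → 29%.
Sum: 3% + 38% + 33% + 29% = 103%.

103%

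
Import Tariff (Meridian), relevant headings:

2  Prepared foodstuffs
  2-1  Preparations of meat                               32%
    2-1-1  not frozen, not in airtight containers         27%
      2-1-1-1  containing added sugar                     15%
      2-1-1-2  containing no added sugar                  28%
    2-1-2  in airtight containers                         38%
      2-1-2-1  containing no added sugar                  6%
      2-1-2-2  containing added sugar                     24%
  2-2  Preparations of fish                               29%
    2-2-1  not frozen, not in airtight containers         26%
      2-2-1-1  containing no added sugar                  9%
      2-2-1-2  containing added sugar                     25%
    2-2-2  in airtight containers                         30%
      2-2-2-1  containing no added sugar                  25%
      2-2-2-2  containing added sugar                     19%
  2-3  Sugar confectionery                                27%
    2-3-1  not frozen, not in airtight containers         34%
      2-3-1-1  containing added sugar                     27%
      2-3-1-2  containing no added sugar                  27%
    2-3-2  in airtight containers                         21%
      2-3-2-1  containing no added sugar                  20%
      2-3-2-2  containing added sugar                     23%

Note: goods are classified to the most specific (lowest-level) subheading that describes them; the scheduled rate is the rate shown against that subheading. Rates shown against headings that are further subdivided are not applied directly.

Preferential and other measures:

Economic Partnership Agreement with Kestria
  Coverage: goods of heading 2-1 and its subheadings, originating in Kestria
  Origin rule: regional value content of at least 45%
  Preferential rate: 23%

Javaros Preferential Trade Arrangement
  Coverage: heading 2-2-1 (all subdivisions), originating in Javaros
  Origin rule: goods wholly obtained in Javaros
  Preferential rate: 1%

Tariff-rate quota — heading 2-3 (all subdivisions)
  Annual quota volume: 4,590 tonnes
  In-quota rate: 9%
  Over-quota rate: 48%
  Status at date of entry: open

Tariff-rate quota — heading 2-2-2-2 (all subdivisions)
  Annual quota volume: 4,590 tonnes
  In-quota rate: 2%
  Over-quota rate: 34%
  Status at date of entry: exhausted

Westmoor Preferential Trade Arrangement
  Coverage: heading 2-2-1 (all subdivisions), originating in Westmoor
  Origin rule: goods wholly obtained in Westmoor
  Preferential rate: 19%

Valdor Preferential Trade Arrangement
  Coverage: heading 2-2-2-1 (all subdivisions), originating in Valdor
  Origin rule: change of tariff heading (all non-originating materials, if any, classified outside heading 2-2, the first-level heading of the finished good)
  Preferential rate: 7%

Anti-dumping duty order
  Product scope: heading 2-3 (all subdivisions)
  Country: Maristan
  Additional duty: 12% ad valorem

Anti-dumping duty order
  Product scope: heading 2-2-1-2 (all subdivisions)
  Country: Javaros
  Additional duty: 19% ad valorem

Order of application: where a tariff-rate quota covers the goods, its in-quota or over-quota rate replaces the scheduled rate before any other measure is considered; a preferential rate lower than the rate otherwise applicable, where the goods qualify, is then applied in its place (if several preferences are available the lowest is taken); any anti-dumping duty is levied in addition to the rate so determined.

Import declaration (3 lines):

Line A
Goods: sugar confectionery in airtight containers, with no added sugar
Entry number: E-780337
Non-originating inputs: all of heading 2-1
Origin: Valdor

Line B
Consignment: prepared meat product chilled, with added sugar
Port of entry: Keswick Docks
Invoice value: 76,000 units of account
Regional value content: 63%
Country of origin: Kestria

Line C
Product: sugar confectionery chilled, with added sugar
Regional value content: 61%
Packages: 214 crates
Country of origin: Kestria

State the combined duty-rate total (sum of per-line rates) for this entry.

33%

Line A: sugar confectionery → 2-3; in airtight containers → 2-3-2; with no added sugar → 2-3-2-1. Scheduled 20%. quota on 2-3 open → in-quota 9%; Valdor agreement on 2-2-2-1: 2-3-2-1 not covered. → 9%.
Line B: prepared meat product → 2-1; chilled → 2-1-1; with added sugar → 2-1-1-1. Scheduled 15%. Kestria agreement on 2-1: RVC ≥ 45% → 23% available; preference 23% not lower than 15% → no reduction. → 15%.
Line C: sugar confectionery → 2-3; chilled → 2-3-1; with added sugar → 2-3-1-1. Scheduled 27%. quota on 2-3 open → in-quota 9%; Kestria agreement on 2-1: 2-3-1-1 not covered. → 9%.
Sum: 9% + 15% + 9% = 33%.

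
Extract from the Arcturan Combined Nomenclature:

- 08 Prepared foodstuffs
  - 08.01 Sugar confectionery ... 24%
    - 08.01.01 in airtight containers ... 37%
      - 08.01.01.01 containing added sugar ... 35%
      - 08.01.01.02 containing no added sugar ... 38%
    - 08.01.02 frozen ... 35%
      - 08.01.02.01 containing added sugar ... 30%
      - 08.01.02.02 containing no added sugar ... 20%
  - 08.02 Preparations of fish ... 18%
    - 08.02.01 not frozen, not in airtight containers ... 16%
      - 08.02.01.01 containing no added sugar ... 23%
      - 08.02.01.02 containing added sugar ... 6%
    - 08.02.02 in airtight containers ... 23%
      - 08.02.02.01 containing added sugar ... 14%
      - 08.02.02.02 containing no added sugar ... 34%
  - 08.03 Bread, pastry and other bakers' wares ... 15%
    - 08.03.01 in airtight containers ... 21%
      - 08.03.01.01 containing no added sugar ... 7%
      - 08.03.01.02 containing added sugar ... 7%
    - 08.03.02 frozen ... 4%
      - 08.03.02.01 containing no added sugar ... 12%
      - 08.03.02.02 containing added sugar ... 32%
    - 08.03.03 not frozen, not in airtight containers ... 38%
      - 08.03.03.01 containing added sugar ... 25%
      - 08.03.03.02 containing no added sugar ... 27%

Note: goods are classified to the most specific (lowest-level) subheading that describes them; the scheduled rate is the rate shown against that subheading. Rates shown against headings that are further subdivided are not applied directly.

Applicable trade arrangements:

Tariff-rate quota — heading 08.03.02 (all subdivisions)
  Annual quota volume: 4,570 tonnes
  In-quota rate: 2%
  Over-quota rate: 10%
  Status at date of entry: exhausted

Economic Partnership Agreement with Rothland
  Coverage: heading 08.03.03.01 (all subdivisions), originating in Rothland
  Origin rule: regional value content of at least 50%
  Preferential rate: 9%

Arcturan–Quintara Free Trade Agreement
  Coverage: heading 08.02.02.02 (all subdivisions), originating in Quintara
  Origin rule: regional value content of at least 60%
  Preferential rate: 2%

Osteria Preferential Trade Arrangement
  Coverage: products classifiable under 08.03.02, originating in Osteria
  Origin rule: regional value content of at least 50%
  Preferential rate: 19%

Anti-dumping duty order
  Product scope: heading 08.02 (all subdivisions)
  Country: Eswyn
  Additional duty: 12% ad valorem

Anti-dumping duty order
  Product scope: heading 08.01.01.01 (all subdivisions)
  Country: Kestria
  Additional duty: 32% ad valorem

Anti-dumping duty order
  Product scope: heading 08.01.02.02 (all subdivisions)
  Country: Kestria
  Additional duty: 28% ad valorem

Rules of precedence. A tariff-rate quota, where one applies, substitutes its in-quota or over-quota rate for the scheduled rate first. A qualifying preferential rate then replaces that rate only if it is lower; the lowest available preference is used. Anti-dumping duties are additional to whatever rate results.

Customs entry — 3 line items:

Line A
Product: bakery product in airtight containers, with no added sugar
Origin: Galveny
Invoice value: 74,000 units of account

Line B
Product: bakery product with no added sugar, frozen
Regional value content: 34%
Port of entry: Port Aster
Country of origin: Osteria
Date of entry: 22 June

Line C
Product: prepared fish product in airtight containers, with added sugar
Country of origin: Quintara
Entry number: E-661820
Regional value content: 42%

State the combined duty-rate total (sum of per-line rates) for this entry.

Line A: bakery product → 08.03; in airtight containers → 08.03.01; with no added sugar → 08.03.01.01. Scheduled 7%. No special measure applies. → 7%.
Line B: bakery product → 08.03; frozen → 08.03.02; with no added sugar → 08.03.02.01. Scheduled 12%. quota on 08.03.02 exhausted → over-quota 10%; Osteria agreement on 08.03.02: RVC < 50%. → 10%.
Line C: prepared fish product → 08.02; in airtight containers → 08.02.02; with added sugar → 08.02.02.01. Scheduled 14%. Quintara agreement on 08.02.02.02: 08.02.02.01 not covered. → 14%.
Sum: 7% + 10% + 14% = 31%.

31%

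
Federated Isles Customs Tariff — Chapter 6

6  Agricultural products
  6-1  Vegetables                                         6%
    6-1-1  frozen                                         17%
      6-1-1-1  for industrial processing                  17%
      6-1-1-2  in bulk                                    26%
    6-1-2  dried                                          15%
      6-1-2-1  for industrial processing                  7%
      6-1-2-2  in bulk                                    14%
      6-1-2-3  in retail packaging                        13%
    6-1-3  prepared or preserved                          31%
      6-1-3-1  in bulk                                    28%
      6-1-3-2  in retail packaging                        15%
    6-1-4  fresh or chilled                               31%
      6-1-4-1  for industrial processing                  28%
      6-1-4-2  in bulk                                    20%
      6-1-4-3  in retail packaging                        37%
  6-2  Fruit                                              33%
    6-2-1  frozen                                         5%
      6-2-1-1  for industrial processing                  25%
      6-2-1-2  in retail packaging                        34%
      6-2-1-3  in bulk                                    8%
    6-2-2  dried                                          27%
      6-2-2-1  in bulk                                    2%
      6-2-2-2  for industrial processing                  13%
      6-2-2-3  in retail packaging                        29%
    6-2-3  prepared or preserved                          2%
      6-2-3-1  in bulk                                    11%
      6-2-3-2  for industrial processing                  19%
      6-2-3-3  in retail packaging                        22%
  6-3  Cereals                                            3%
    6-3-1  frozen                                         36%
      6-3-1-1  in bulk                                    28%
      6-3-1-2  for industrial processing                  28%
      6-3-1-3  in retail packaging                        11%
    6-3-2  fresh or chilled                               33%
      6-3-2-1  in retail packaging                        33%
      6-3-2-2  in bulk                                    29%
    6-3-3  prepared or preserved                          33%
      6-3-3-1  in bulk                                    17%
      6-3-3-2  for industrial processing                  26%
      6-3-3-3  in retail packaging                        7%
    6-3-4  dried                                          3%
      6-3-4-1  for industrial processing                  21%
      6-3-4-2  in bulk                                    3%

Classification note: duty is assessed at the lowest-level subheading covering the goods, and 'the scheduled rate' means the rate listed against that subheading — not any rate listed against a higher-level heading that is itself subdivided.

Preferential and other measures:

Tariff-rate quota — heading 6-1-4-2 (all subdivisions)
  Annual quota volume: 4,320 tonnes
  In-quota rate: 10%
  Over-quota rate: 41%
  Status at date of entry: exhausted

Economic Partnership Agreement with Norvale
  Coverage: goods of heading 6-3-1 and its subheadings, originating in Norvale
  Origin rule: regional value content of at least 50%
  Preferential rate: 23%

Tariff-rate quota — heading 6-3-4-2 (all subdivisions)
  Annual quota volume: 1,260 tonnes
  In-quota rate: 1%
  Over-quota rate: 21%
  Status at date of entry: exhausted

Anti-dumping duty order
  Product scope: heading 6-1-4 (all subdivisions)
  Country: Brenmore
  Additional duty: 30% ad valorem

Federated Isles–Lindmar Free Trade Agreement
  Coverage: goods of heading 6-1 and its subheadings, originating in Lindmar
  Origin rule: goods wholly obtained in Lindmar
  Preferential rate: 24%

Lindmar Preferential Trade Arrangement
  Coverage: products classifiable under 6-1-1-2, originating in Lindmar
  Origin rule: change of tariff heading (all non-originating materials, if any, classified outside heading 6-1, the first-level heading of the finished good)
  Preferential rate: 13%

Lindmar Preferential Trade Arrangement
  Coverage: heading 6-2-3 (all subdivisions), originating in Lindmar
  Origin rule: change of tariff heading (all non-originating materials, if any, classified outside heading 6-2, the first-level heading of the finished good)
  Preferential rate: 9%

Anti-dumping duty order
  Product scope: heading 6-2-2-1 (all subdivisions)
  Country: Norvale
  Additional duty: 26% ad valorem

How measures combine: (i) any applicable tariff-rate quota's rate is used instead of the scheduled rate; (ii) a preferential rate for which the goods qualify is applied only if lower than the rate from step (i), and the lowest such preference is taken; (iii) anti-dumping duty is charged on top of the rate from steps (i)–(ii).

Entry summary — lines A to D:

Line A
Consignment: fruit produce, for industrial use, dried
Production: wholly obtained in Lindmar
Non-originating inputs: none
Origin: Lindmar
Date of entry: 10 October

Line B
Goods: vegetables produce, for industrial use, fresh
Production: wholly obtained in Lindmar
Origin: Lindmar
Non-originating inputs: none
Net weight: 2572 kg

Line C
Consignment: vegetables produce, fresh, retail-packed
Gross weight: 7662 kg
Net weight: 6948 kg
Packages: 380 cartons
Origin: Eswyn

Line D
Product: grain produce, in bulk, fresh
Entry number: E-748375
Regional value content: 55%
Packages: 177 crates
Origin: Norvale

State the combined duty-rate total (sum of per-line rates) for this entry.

103%

Line A: fruit → 6-2; dried → 6-2-2; for industrial use → 6-2-2-2. Scheduled 13%. Lindmar agreement on 6-1: 6-2-2-2 not covered; Lindmar agreement on 6-1-1-2: 6-2-2-2 not covered; Lindmar agreement on 6-2-3: 6-2-2-2 not covered. → 13%.
Line B: vegetables → 6-1; fresh → 6-1-4; for industrial use → 6-1-4-1. Scheduled 28%. Lindmar agreement on 6-1: wholly obtained → 24% available; Lindmar agreement on 6-1-1-2: 6-1-4-1 not covered; Lindmar agreement on 6-2-3: 6-1-4-1 not covered; preferential 24%. → 24%.
Line C: vegetables → 6-1; fresh → 6-1-4; retail-packed → 6-1-4-3. Scheduled 37%. No special measure applies. → 37%.
Line D: grain → 6-3; fresh → 6-3-2; in bulk → 6-3-2-2. Scheduled 29%. Norvale agreement on 6-3-1: 6-3-2-2 not covered. → 29%.
Sum: 13% + 24% + 37% + 29% = 103%.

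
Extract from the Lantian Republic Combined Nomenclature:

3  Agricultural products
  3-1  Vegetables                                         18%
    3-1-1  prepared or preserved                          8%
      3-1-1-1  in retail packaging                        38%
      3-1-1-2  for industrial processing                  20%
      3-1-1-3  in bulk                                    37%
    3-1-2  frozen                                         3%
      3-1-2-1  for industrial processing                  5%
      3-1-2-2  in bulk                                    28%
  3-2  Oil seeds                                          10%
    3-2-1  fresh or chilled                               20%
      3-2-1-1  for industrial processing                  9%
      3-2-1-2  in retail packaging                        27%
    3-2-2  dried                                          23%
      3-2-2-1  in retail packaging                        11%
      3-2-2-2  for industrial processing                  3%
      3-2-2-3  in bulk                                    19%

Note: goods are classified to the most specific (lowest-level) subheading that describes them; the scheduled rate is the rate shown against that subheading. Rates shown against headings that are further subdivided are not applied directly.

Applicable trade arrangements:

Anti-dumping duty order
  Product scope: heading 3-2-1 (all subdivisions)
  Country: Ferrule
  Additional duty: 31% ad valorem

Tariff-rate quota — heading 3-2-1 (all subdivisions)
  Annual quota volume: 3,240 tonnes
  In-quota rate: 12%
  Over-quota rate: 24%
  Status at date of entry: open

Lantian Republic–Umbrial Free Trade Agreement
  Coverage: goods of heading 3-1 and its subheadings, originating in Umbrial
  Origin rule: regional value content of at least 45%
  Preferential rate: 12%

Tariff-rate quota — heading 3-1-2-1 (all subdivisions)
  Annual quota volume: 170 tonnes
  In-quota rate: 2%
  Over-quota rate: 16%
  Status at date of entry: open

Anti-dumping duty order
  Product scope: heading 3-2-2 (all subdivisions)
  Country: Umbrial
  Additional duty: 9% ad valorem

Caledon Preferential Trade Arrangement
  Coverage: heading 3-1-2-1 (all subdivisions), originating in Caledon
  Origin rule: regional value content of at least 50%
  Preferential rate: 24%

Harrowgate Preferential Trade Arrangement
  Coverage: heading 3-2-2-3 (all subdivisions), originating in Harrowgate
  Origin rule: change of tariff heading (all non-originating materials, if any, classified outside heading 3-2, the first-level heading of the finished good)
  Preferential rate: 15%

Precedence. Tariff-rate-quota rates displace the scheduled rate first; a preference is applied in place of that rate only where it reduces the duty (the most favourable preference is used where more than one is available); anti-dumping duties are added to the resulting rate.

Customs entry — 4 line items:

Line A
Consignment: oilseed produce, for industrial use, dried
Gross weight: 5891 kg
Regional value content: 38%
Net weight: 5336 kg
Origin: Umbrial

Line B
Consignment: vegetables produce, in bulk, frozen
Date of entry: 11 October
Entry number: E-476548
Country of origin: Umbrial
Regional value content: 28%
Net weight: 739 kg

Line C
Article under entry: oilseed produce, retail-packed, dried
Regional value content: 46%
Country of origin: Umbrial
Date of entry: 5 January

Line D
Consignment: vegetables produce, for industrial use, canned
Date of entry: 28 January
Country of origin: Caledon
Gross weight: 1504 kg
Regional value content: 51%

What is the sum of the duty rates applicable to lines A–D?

80%

Line A: oilseed → 3-2; dried → 3-2-2; for industrial use → 3-2-2-2. Scheduled 3%. Umbrial agreement on 3-1: 3-2-2-2 not covered; anti-dumping (Umbrial, 3-2-2): +9%; total 3% + 9% = 12%. → 12%.
Line B: vegetables → 3-1; frozen → 3-1-2; in bulk → 3-1-2-2. Scheduled 28%. Umbrial agreement on 3-1: RVC < 45%. → 28%.
Line C: oilseed → 3-2; dried → 3-2-2; retail-packed → 3-2-2-1. Scheduled 11%. Umbrial agreement on 3-1: 3-2-2-1 not covered; anti-dumping (Umbrial, 3-2-2): +9%; total 11% + 9% = 20%. → 20%.
Line D: vegetables → 3-1; canned → 3-1-1; for industrial use → 3-1-1-2. Scheduled 20%. Caledon agreement on 3-1-2-1: 3-1-1-2 not covered. → 20%.
Sum: 12% + 28% + 20% + 20% = 80%.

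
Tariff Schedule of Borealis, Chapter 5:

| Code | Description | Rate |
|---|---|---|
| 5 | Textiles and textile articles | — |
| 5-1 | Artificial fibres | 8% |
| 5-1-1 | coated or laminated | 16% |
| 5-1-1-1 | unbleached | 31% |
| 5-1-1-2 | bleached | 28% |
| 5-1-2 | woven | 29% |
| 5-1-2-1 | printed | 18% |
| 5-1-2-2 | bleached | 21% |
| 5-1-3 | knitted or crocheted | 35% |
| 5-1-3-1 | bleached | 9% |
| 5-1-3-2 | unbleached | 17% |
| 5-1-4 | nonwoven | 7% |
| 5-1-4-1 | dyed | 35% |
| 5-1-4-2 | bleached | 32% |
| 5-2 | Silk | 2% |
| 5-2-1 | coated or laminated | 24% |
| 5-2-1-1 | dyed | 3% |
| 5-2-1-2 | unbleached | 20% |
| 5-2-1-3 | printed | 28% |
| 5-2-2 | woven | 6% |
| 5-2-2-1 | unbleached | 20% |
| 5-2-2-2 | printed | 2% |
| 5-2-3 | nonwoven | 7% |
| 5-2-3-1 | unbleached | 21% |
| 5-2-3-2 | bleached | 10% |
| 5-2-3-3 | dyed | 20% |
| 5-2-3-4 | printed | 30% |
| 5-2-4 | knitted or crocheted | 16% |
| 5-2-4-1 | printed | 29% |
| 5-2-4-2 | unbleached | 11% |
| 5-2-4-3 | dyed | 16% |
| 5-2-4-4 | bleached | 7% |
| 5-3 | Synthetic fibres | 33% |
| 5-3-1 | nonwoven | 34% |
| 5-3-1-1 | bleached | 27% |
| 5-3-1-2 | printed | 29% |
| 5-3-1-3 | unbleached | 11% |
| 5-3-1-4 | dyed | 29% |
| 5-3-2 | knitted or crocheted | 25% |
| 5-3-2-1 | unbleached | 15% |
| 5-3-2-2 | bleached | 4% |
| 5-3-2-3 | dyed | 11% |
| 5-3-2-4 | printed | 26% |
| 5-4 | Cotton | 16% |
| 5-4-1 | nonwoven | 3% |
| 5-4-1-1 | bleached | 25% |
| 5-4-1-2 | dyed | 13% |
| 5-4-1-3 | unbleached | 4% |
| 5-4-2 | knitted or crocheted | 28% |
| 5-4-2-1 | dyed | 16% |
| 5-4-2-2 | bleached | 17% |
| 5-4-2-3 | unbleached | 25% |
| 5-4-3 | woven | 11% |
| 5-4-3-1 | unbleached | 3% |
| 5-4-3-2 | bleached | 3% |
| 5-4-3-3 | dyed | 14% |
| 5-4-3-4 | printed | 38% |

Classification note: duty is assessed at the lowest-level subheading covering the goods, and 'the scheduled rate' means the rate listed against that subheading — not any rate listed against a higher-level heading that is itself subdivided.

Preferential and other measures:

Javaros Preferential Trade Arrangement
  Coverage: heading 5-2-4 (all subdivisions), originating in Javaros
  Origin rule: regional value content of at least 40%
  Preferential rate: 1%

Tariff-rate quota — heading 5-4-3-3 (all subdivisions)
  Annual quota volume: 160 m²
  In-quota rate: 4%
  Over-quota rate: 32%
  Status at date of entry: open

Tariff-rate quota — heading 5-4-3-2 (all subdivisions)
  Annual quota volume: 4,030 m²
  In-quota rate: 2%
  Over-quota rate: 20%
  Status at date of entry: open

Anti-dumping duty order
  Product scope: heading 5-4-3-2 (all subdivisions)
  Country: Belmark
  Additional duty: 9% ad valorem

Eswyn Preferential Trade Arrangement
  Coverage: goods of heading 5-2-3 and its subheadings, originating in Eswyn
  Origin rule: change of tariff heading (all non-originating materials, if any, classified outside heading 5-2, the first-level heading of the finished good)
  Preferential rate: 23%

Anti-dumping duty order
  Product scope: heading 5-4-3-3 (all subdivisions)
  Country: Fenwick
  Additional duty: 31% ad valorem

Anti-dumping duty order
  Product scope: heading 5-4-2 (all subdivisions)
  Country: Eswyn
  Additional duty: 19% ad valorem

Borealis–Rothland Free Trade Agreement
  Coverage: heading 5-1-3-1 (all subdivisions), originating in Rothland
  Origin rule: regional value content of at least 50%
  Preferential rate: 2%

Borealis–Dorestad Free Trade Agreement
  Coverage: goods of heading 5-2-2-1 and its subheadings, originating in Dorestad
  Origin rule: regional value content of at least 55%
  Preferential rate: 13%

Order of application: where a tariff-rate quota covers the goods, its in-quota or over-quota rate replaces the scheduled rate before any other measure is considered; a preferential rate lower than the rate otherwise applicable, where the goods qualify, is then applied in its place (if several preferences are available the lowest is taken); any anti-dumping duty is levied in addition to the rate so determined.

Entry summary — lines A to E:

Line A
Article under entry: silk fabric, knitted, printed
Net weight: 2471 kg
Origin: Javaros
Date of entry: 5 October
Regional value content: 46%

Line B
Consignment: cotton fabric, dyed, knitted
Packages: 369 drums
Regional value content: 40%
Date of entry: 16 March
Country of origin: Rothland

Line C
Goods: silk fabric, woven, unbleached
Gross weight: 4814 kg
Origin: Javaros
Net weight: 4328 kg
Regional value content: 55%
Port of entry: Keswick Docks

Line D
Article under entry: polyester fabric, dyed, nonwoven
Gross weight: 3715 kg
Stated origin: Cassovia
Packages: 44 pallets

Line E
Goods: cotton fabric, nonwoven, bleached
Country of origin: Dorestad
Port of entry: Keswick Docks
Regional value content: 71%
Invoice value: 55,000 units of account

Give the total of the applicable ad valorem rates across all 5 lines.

Line A: silk → 5-2; knitted → 5-2-4; printed → 5-2-4-1. Scheduled 29%. Javaros agreement on 5-2-4: RVC ≥ 40% → 1% available; preferential 1%. → 1%.
Line B: cotton → 5-4; knitted → 5-4-2; dyed → 5-4-2-1. Scheduled 16%. Rothland agreement on 5-1-3-1: 5-4-2-1 not covered. → 16%.
Line C: silk → 5-2; woven → 5-2-2; unbleached → 5-2-2-1. Scheduled 20%. Javaros agreement on 5-2-4: 5-2-2-1 not covered. → 20%.
Line D: polyester → 5-3; nonwoven → 5-3-1; dyed → 5-3-1-4. Scheduled 29%. No special measure applies. → 29%.
Line E: cotton → 5-4; nonwoven → 5-4-1; bleached → 5-4-1-1. Scheduled 25%. Dorestad agreement on 5-2-2-1: 5-4-1-1 not covered. → 25%.
Sum: 1% + 16% + 20% + 29% + 25% = 91%.

91%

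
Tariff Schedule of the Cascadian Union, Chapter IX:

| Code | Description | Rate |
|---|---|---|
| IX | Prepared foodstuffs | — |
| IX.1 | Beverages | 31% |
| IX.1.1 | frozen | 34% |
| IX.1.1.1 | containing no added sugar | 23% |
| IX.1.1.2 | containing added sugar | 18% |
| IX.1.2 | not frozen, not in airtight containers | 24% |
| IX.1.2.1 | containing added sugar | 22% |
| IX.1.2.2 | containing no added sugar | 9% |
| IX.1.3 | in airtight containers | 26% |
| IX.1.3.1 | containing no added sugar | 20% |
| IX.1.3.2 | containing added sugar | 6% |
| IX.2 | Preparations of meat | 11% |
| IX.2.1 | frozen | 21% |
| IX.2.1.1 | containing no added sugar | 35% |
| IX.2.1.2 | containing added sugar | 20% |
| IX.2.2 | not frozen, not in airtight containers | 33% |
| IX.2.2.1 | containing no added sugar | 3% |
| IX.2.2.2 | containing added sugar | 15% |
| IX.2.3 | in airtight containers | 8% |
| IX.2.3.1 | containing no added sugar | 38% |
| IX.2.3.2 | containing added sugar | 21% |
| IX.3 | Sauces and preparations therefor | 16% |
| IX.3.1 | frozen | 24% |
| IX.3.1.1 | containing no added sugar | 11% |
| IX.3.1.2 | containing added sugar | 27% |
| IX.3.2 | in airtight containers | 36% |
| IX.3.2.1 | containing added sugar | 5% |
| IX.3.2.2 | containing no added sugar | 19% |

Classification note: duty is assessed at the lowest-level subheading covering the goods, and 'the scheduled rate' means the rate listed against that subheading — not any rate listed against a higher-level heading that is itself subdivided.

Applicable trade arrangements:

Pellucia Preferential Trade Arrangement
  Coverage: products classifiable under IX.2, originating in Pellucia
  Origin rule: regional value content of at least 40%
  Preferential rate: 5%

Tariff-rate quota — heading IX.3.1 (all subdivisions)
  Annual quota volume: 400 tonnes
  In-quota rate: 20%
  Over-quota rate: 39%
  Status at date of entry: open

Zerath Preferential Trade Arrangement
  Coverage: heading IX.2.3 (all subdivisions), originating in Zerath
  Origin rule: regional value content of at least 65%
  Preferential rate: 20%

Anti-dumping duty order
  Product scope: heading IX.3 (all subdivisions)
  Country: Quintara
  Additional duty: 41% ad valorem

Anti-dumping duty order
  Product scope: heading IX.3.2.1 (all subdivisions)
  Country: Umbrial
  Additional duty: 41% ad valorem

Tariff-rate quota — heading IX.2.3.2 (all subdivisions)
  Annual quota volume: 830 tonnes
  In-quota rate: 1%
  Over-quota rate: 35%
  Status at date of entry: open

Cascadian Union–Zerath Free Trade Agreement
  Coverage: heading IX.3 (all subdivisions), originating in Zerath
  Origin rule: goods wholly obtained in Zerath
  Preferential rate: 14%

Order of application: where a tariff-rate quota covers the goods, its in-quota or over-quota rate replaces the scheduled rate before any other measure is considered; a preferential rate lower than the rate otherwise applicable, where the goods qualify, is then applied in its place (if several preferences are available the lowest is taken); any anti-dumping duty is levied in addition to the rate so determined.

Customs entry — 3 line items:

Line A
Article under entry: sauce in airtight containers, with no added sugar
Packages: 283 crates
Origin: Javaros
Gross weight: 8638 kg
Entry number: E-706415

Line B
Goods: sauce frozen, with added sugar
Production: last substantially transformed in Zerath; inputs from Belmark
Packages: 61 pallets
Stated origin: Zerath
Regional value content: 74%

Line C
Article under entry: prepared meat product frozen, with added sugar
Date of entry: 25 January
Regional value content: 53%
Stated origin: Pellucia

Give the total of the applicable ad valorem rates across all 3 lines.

Line A: sauce → IX.3; in airtight containers → IX.3.2; with no added sugar → IX.3.2.2. Scheduled 19%. No special measure applies. → 19%.
Line B: sauce → IX.3; frozen → IX.3.1; with added sugar → IX.3.1.2. Scheduled 27%. quota on IX.3.1 open → in-quota 20%; Zerath agreement on IX.2.3: IX.3.1.2 not covered; Zerath agreement on IX.3: not wholly obtained. → 20%.
Line C: prepared meat product → IX.2; frozen → IX.2.1; with added sugar → IX.2.1.2. Scheduled 20%. Pellucia agreement on IX.2: RVC ≥ 40% → 5% available; preferential 5%. → 5%.
Sum: 19% + 20% + 5% = 44%.

44%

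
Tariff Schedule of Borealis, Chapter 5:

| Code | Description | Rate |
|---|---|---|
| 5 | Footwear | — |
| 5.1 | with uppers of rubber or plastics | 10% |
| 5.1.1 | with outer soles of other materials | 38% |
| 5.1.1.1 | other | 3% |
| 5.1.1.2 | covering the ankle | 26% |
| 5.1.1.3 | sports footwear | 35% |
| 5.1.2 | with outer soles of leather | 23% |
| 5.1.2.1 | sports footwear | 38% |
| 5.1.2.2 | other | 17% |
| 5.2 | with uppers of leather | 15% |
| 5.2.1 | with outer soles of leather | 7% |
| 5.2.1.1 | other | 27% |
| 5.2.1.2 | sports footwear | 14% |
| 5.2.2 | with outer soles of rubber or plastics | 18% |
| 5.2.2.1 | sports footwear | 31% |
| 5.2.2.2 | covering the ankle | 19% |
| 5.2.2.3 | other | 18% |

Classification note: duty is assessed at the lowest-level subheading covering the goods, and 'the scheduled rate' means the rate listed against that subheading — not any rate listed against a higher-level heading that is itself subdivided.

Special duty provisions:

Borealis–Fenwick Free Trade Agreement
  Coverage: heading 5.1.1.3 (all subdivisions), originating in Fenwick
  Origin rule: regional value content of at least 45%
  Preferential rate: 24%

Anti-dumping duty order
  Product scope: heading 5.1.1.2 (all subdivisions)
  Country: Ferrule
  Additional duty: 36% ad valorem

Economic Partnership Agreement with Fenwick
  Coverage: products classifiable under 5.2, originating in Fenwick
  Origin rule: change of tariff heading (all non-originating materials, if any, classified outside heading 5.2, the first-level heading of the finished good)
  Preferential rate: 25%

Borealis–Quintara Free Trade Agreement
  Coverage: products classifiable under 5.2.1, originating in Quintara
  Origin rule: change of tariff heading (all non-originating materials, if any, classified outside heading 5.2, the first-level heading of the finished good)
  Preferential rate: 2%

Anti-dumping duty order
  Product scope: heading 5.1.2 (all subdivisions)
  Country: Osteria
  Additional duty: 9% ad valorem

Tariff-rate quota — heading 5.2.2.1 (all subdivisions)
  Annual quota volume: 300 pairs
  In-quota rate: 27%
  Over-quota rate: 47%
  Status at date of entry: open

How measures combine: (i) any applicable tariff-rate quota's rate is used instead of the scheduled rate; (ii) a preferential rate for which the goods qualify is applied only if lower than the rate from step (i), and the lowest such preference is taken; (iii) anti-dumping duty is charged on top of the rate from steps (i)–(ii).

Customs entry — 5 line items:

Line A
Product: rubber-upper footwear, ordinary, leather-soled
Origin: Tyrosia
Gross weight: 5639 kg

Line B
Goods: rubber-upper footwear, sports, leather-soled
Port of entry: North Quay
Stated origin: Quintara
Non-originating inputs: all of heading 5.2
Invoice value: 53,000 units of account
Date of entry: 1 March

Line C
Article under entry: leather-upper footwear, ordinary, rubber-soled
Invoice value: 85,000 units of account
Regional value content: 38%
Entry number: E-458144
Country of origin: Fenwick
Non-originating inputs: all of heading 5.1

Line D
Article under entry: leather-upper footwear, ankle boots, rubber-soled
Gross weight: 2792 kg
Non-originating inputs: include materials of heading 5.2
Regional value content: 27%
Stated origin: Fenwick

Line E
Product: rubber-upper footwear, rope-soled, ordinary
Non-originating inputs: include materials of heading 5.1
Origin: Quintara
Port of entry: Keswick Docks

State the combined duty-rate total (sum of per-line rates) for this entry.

Line A: rubber-upper → 5.1; leather-soled → 5.1.2; ordinary → 5.1.2.2. Scheduled 17%. No special measure applies. → 17%.
Line B: rubber-upper → 5.1; leather-soled → 5.1.2; sports → 5.1.2.1. Scheduled 38%. Quintara agreement on 5.2.1: 5.1.2.1 not covered. → 38%.
Line C: leather-upper → 5.2; rubber-soled → 5.2.2; ordinary → 5.2.2.3. Scheduled 18%. Fenwick agreement on 5.1.1.3: 5.2.2.3 not covered; Fenwick agreement on 5.2: CTH met → 25% available; preference 25% not lower than 18% → no reduction. → 18%.
Line D: leather-upper → 5.2; rubber-soled → 5.2.2; ankle boots → 5.2.2.2. Scheduled 19%. Fenwick agreement on 5.1.1.3: 5.2.2.2 not covered; Fenwick agreement on 5.2: CTH not met. → 19%.
Line E: rubber-upper → 5.1; rope-soled → 5.1.1; ordinary → 5.1.1.1. Scheduled 3%. Quintara agreement on 5.2.1: 5.1.1.1 not covered. → 3%.
Sum: 17% + 38% + 18% + 19% + 3% = 95%.

95%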